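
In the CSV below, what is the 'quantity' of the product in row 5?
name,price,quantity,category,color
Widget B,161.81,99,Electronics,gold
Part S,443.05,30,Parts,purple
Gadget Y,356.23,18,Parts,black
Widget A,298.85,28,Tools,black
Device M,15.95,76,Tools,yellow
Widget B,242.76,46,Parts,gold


Query: Row 5 ('Device M'), column 'quantity'
Value: 76

76


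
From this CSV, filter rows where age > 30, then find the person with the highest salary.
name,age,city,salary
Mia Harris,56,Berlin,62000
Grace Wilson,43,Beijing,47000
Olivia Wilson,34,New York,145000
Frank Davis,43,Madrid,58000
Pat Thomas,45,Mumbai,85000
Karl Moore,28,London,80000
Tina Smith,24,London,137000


Filter: age > 30
Sort by: salary (descending)

Filtered records (5):
  Olivia Wilson, age 34, salary $145000
  Pat Thomas, age 45, salary $85000
  Mia Harris, age 56, salary $62000
  Frank Davis, age 43, salary $58000
  Grace Wilson, age 43, salary $47000

Highest salary: Olivia Wilson ($145000)

Olivia Wilson


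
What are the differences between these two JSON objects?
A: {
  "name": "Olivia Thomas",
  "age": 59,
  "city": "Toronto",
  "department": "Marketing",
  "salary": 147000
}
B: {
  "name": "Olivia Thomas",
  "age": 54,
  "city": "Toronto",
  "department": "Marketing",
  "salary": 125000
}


Comparing each field (in key order):
  name: same
  age: DIFFERENT
  city: same
  department: same
  salary: DIFFERENT
Differences:
  age: 59 -> 54
  salary: 147000 -> 125000

2 field(s) changed

2 changes: age, salary


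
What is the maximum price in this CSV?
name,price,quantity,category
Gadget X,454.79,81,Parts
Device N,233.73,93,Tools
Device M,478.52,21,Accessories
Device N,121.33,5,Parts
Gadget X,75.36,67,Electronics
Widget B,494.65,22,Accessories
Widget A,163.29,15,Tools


Computing maximum price:
Values: [454.79, 233.73, 478.52, 121.33, 75.36, 494.65, 163.29]
Max = 494.65

494.65


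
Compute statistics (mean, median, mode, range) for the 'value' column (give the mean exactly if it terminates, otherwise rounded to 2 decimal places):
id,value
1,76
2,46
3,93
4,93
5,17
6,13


Data: [76, 46, 93, 93, 17, 13]
Count: 6
Sum: 338
Mean: 338/6 ≈ 56.33 (rounded to 2 decimal places)
Sorted: [13, 17, 46, 76, 93, 93]
Median: 61.0
Mode: 93 (2 times)
Range: 93 - 13 = 80
Min: 13, Max: 93

mean≈56.33, median=61.0, mode=93, range=80


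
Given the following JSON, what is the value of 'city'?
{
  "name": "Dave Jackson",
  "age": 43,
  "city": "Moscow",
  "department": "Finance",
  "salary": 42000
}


Looking up field 'city'
Value: Moscow

Moscow


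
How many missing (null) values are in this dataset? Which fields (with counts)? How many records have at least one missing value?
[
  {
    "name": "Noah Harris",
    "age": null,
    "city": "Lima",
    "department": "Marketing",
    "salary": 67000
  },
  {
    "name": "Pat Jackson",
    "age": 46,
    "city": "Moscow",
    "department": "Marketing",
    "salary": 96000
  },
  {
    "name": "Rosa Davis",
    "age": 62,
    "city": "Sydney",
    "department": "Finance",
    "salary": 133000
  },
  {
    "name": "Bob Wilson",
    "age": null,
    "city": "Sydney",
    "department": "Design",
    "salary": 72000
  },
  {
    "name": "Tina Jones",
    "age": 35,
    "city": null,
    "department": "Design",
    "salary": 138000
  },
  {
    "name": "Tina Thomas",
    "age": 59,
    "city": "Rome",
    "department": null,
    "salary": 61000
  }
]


Checking for missing (null) values in 6 records:

  Noah Harris: age
  Pat Jackson: complete
  Rosa Davis: complete
  Bob Wilson: age
  Tina Jones: city
  Tina Thomas: department

Per field:
  name: 0 missing
  age: 2 missing
  city: 1 missing
  department: 1 missing
  salary: 0 missing

Total missing values: 4
Records with any missing: 4

4 missing values (age: 2, city: 1, department: 1); 4 incomplete records


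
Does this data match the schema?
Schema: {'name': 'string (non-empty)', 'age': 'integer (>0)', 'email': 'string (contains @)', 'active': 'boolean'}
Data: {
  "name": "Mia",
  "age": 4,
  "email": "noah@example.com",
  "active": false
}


Validating each field against schema:
  name: OK (non-empty string)
  age: OK (positive integer)
  email: OK (string with @)
  active: OK (boolean)

Result: VALID

VALID


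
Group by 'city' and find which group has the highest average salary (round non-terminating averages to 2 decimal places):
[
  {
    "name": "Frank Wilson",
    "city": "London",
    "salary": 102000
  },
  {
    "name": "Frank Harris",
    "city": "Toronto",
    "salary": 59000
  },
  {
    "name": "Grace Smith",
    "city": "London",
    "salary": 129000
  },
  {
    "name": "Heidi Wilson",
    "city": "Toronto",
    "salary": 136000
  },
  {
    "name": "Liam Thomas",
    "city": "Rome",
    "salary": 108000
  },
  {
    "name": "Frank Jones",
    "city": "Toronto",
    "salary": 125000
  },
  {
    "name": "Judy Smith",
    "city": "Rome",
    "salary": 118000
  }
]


Group by: city

Groups:
  London: 2 people, avg salary = 231000/2 = $115500
  Rome: 2 people, avg salary = 226000/2 = $113000
  Toronto: 3 people, avg salary = 320000/3 ≈ $106666.67

Highest average salary: London ($115500)

London ($115500)


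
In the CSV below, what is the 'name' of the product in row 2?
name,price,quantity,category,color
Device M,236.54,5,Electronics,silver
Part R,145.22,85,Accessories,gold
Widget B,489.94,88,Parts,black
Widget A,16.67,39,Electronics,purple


Query: Row 2 ('Part R'), column 'name'
Value: Part R

Part R


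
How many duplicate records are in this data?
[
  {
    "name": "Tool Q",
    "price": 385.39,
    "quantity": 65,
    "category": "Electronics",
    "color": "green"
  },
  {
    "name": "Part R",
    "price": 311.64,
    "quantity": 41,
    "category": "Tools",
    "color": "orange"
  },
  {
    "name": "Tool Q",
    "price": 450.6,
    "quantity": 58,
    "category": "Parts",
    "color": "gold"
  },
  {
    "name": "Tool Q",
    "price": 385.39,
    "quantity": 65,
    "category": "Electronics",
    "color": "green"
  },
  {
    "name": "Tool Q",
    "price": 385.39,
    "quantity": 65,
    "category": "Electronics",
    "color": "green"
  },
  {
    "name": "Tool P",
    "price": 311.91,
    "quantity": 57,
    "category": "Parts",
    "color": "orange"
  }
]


Checking 6 records for duplicates:

  Row 1: Tool Q ($385.39, qty 65)
  Row 2: Part R ($311.64, qty 41)
  Row 3: Tool Q ($450.6, qty 58)
  Row 4: Tool Q ($385.39, qty 65) <-- DUPLICATE
  Row 5: Tool Q ($385.39, qty 65) <-- DUPLICATE
  Row 6: Tool P ($311.91, qty 57)

Duplicates found: 2
Unique records: 4

2 duplicates, 4 unique


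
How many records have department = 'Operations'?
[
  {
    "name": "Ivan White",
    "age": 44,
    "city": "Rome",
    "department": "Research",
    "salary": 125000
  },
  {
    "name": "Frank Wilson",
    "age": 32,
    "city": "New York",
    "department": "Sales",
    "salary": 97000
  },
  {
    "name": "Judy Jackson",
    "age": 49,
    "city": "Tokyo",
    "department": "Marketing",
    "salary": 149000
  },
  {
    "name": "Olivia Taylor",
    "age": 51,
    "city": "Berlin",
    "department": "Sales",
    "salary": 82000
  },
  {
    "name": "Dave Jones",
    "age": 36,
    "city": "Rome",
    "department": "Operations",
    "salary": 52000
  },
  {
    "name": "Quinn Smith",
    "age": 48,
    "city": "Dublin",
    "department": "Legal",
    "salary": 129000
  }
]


Data: 6 records
Condition: department = 'Operations'

Checking each record:
  Ivan White: Research
  Frank Wilson: Sales
  Judy Jackson: Marketing
  Olivia Taylor: Sales
  Dave Jones: Operations MATCH
  Quinn Smith: Legal

Count: 1

1


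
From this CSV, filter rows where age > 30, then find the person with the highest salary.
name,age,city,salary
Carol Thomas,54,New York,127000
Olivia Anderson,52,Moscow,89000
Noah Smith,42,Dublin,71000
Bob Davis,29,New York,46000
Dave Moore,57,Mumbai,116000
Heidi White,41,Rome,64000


Filter: age > 30
Sort by: salary (descending)

Filtered records (5):
  Carol Thomas, age 54, salary $127000
  Dave Moore, age 57, salary $116000
  Olivia Anderson, age 52, salary $89000
  Noah Smith, age 42, salary $71000
  Heidi White, age 41, salary $64000

Highest salary: Carol Thomas ($127000)

Carol Thomas


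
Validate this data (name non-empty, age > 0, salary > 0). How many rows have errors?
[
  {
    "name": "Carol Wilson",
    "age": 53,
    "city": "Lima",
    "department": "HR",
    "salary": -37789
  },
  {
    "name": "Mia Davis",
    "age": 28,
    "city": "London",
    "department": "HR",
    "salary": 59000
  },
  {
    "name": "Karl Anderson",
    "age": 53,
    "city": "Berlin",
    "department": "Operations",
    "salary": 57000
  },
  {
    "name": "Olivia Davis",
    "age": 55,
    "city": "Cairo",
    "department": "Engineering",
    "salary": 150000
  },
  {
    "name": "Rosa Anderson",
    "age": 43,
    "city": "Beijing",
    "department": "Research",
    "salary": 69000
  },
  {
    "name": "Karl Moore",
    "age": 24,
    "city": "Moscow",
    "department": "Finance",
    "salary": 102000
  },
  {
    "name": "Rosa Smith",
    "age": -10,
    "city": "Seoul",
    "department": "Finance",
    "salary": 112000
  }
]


Validating 7 records:
Rules: name non-empty, age > 0, salary > 0

  Row 1 (Carol Wilson): negative salary: -37789
  Row 2 (Mia Davis): OK
  Row 3 (Karl Anderson): OK
  Row 4 (Olivia Davis): OK
  Row 5 (Rosa Anderson): OK
  Row 6 (Karl Moore): OK
  Row 7 (Rosa Smith): negative age: -10

Total errors: 2

2 errors


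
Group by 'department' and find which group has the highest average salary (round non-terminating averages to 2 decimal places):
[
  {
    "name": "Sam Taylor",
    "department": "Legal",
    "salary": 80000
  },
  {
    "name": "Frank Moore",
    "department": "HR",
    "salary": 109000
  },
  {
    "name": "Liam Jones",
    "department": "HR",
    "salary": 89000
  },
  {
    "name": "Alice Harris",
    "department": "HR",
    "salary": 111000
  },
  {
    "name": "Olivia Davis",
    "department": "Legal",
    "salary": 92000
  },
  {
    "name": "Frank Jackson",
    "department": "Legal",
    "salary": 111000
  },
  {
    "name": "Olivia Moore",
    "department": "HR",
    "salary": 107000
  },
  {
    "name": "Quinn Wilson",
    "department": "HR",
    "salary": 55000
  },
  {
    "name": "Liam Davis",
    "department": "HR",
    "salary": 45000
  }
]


Group by: department

Groups:
  HR: 6 people, avg salary = 516000/6 = $86000
  Legal: 3 people, avg salary = 283000/3 ≈ $94333.33

Highest average salary: Legal (≈$94333.33)

Legal (≈$94333.33)


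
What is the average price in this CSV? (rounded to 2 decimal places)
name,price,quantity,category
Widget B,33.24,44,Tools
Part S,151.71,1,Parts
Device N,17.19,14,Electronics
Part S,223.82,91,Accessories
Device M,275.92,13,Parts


Computing average price:
Values: [33.24, 151.71, 17.19, 223.82, 275.92]
Sum = 701.88
Count = 5
Average = 701.88/5 = 140.376 exactly -> 140.38 (rounded half-up to 2 decimal places)

140.38


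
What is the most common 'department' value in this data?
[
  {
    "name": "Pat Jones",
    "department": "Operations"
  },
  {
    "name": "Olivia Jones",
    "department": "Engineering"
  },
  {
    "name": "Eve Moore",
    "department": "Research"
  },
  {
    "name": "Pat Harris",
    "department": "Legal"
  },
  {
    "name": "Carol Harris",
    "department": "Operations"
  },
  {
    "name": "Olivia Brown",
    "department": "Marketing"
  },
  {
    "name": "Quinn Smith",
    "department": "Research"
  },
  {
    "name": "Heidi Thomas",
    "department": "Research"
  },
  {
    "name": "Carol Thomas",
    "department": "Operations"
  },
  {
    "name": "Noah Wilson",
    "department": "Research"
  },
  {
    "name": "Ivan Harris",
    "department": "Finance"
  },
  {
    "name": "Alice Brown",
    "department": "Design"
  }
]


Counting 'department' values across 12 records:

  Research: 4 ####
  Operations: 3 ###
  Engineering: 1 #
  Legal: 1 #
  Marketing: 1 #
  Finance: 1 #
  Design: 1 #

Most common: Research (4 times)

Research (4 times)


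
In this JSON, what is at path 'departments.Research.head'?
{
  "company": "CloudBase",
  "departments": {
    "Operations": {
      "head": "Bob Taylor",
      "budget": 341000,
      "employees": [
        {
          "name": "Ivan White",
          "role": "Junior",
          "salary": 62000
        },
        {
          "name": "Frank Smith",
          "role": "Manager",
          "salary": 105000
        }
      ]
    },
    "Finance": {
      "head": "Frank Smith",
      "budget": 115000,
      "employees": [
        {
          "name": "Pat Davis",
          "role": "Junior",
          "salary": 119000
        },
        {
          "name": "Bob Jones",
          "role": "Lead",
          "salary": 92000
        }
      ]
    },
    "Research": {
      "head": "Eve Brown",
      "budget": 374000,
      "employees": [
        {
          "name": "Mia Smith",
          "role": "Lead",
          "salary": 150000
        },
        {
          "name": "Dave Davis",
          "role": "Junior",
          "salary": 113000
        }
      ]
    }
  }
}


Path: departments.Research.head

Navigate:
  -> departments
  -> Research
  -> head = 'Eve Brown'

Eve Brown


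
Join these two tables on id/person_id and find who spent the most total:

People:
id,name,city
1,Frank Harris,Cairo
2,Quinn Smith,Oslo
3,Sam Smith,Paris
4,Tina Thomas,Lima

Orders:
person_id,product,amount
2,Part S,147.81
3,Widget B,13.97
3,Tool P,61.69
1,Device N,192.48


Join on: people.id = orders.person_id

Joined rows:
  Quinn Smith (Oslo) bought Part S for $147.81
  Sam Smith (Paris) bought Widget B for $13.97
  Sam Smith (Paris) bought Tool P for $61.69
  Frank Harris (Cairo) bought Device N for $192.48

Total per person:
  Frank Harris: $192.48
  Quinn Smith: $147.81
  Sam Smith: $75.66

Top spender: Frank Harris ($192.48)

Frank Harris ($192.48)


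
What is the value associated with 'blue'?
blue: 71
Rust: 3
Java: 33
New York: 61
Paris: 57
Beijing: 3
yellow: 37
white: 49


Looking up key 'blue'
Value: 71

71


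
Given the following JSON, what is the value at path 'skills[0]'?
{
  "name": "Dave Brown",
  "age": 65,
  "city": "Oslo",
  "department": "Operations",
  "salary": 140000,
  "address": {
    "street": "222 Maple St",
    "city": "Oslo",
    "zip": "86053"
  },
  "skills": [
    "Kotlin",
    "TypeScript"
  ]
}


Query: skills[0]
Path: skills -> first element
Value: Kotlin

Kotlin


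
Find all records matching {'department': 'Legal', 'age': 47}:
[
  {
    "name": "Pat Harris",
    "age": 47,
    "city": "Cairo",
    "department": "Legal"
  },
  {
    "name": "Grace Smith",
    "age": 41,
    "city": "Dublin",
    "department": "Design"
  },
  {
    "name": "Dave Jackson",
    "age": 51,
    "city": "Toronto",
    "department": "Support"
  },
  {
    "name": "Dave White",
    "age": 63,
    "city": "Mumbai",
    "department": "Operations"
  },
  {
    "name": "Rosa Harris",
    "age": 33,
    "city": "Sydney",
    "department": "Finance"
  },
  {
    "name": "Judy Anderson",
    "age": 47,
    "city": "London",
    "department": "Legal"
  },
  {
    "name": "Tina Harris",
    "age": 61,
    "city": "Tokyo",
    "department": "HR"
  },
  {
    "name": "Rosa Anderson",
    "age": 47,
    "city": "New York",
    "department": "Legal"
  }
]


Search criteria: {'department': 'Legal', 'age': 47}

Checking 8 records:
  Pat Harris: {department: Legal, age: 47} <-- MATCH
  Grace Smith: {department: Design, age: 41}
  Dave Jackson: {department: Support, age: 51}
  Dave White: {department: Operations, age: 63}
  Rosa Harris: {department: Finance, age: 33}
  Judy Anderson: {department: Legal, age: 47} <-- MATCH
  Tina Harris: {department: HR, age: 61}
  Rosa Anderson: {department: Legal, age: 47} <-- MATCH

Matches: ["Pat Harris", "Judy Anderson", "Rosa Anderson"]

["Pat Harris", "Judy Anderson", "Rosa Anderson"]


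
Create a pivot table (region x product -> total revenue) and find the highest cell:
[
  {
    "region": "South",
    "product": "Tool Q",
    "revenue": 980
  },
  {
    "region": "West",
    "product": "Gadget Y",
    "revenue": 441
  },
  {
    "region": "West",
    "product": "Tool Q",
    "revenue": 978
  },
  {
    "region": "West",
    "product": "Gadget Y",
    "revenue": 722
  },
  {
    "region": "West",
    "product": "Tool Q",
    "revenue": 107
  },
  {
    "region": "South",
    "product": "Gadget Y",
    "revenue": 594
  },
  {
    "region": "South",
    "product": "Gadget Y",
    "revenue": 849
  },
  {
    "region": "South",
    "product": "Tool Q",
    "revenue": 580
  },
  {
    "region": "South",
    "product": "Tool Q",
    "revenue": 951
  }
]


Pivot: region (rows) x product (columns) -> total revenue

     Gadget Y      Tool Q      
South         1443          2511  
West          1163          1085  

Highest: South / Tool Q = $2511

South / Tool Q = $2511


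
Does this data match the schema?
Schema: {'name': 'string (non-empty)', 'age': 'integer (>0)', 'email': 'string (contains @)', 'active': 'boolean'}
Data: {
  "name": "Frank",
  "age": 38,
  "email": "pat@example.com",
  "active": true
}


Validating each field against schema:
  name: OK (non-empty string)
  age: OK (positive integer)
  email: OK (string with @)
  active: OK (boolean)

Result: VALID

VALID


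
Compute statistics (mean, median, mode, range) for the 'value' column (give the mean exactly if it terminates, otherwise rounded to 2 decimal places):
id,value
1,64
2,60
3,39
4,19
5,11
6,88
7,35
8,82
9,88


Data: [64, 60, 39, 19, 11, 88, 35, 82, 88]
Count: 9
Sum: 486
Mean: 486/9 = 54
Sorted: [11, 19, 35, 39, 60, 64, 82, 88, 88]
Median: 60.0
Mode: 88 (2 times)
Range: 88 - 11 = 77
Min: 11, Max: 88

mean=54, median=60.0, mode=88, range=77


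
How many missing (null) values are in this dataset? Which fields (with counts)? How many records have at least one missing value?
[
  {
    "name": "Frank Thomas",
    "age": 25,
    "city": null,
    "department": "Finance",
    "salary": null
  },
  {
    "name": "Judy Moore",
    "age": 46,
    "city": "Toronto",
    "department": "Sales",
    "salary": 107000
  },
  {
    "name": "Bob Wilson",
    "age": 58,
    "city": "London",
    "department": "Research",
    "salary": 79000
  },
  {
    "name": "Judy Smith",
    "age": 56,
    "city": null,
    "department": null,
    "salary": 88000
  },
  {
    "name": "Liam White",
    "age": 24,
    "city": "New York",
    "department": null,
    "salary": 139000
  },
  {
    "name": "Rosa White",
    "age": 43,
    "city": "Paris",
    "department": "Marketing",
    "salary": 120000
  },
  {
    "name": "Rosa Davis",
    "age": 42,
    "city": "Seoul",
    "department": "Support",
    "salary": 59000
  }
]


Checking for missing (null) values in 7 records:

  Frank Thomas: city, salary
  Judy Moore: complete
  Bob Wilson: complete
  Judy Smith: city, department
  Liam White: department
  Rosa White: complete
  Rosa Davis: complete

Per field:
  name: 0 missing
  age: 0 missing
  city: 2 missing
  department: 2 missing
  salary: 1 missing

Total missing values: 5
Records with any missing: 3

5 missing values (city: 2, department: 2, salary: 1); 3 incomplete records


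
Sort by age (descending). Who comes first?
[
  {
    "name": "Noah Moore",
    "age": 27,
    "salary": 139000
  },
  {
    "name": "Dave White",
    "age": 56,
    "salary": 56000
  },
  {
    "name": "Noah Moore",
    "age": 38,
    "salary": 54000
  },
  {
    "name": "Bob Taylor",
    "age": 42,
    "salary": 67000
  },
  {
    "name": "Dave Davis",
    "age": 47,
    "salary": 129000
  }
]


Sort by: age (descending)

Sorted order:
  1. Dave White (age = 56)
  2. Dave Davis (age = 47)
  3. Bob Taylor (age = 42)
  4. Noah Moore (age = 38)
  5. Noah Moore (age = 27)

First: Dave White

Dave White


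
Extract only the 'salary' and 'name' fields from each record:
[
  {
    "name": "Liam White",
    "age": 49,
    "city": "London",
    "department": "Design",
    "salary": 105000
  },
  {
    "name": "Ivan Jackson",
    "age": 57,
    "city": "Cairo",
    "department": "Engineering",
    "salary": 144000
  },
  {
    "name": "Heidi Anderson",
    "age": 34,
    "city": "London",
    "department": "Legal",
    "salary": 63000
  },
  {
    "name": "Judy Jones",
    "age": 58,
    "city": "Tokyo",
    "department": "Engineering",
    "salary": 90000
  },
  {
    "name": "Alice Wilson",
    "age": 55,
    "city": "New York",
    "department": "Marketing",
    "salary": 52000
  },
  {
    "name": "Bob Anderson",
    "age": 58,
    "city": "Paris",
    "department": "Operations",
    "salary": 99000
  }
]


Original: 6 records with fields: name, age, city, department, salary
Keep: ['salary', 'name']
Drop: ['age', 'city', 'department']
Result: 6 records, 2 fields each

[
  {
    "salary": 105000,
    "name": "Liam White"
  },
  {
    "salary": 144000,
    "name": "Ivan Jackson"
  },
  {
    "salary": 63000,
    "name": "Heidi Anderson"
  },
  {
    "salary": 90000,
    "name": "Judy Jones"
  },
  {
    "salary": 52000,
    "name": "Alice Wilson"
  },
  {
    "salary": 99000,
    "name": "Bob Anderson"
  }
]


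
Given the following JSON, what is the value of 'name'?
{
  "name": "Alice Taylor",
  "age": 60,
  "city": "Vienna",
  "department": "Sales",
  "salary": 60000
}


Looking up field 'name'
Value: Alice Taylor

Alice Taylor


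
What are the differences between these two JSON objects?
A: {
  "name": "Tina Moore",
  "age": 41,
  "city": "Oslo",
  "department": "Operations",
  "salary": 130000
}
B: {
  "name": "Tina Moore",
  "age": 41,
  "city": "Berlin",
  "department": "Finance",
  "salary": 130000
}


Comparing each field (in key order):
  name: same
  age: same
  city: DIFFERENT
  department: DIFFERENT
  salary: same
Differences:
  city: Oslo -> Berlin
  department: Operations -> Finance

2 field(s) changed

2 changes: city, department


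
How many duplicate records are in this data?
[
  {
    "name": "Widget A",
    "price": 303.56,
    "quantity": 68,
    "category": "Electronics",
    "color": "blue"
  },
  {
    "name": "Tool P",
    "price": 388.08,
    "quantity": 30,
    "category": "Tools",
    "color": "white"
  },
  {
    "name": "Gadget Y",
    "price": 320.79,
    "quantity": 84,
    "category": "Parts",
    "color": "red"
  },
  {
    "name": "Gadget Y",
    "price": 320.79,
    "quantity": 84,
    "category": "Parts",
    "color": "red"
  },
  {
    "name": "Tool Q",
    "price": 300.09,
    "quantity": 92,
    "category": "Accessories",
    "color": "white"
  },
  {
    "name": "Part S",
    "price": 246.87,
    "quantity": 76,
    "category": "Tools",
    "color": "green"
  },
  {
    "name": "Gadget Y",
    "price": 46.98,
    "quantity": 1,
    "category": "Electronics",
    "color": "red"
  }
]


Checking 7 records for duplicates:

  Row 1: Widget A ($303.56, qty 68)
  Row 2: Tool P ($388.08, qty 30)
  Row 3: Gadget Y ($320.79, qty 84)
  Row 4: Gadget Y ($320.79, qty 84) <-- DUPLICATE
  Row 5: Tool Q ($300.09, qty 92)
  Row 6: Part S ($246.87, qty 76)
  Row 7: Gadget Y ($46.98, qty 1)

Duplicates found: 1
Unique records: 6

1 duplicates, 6 unique


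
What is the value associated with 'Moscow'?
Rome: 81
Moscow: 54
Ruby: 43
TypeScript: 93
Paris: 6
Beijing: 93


Looking up key 'Moscow'
Value: 54

54


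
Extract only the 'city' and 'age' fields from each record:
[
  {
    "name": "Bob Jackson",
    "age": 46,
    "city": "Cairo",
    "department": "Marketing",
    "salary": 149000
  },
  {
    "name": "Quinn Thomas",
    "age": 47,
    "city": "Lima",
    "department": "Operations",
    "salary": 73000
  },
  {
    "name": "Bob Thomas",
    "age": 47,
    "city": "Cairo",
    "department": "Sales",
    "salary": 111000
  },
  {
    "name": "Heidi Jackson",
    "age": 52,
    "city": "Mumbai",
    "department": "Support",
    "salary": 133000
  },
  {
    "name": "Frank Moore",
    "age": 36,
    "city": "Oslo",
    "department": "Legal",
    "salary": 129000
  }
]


Original: 5 records with fields: name, age, city, department, salary
Keep: ['city', 'age']
Drop: ['name', 'department', 'salary']
Result: 5 records, 2 fields each

[
  {
    "city": "Cairo",
    "age": 46
  },
  {
    "city": "Lima",
    "age": 47
  },
  {
    "city": "Cairo",
    "age": 47
  },
  {
    "city": "Mumbai",
    "age": 52
  },
  {
    "city": "Oslo",
    "age": 36
  }
]


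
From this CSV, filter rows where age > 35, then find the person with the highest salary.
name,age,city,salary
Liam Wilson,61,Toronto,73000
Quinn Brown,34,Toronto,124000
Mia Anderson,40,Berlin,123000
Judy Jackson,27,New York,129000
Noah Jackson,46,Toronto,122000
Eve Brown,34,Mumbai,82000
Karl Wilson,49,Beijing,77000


Filter: age > 35
Sort by: salary (descending)

Filtered records (4):
  Mia Anderson, age 40, salary $123000
  Noah Jackson, age 46, salary $122000
  Karl Wilson, age 49, salary $77000
  Liam Wilson, age 61, salary $73000

Highest salary: Mia Anderson ($123000)

Mia Anderson


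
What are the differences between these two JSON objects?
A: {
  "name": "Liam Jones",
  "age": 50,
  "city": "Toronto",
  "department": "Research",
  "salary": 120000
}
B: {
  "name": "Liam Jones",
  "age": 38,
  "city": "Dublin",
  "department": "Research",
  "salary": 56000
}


Comparing each field (in key order):
  name: same
  age: DIFFERENT
  city: DIFFERENT
  department: same
  salary: DIFFERENT
Differences:
  age: 50 -> 38
  city: Toronto -> Dublin
  salary: 120000 -> 56000

3 field(s) changed

3 changes: age, city, salary


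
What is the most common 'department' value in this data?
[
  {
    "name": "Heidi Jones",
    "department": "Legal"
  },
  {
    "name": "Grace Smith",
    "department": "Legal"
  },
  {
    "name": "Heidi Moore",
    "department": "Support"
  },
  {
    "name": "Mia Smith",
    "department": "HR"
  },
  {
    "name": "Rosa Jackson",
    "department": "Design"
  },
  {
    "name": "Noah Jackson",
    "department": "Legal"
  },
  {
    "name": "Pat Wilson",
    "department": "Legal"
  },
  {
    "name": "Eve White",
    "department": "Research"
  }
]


Counting 'department' values across 8 records:

  Legal: 4 ####
  Support: 1 #
  HR: 1 #
  Design: 1 #
  Research: 1 #

Most common: Legal (4 times)

Legal (4 times)


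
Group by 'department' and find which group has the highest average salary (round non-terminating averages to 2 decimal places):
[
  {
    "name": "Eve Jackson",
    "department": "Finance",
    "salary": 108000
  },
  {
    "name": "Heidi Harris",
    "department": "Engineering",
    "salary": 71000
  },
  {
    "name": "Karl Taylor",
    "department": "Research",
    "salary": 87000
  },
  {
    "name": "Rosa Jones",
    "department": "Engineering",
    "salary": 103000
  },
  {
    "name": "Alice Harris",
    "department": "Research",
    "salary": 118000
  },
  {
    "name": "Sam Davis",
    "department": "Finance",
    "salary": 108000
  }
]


Group by: department

Groups:
  Engineering: 2 people, avg salary = 174000/2 = $87000
  Finance: 2 people, avg salary = 216000/2 = $108000
  Research: 2 people, avg salary = 205000/2 = $102500

Highest average salary: Finance ($108000)

Finance ($108000)


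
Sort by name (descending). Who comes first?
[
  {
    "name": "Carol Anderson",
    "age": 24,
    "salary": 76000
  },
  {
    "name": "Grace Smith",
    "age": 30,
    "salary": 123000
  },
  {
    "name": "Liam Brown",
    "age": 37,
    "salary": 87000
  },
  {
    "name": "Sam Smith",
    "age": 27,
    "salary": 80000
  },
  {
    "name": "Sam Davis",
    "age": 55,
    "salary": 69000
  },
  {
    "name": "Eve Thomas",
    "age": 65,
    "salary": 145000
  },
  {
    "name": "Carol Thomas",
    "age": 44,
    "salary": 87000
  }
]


Sort by: name (descending)

Sorted order:
  1. Sam Smith (name = Sam Smith)
  2. Sam Davis (name = Sam Davis)
  3. Liam Brown (name = Liam Brown)
  4. Grace Smith (name = Grace Smith)
  5. Eve Thomas (name = Eve Thomas)
  6. Carol Thomas (name = Carol Thomas)
  7. Carol Anderson (name = Carol Anderson)

First: Sam Smith

Sam Smith


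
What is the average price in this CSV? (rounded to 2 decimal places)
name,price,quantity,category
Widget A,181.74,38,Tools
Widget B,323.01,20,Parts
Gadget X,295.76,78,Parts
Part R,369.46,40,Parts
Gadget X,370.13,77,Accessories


Computing average price:
Values: [181.74, 323.01, 295.76, 369.46, 370.13]
Sum = 1540.10
Count = 5
Average = 1540.10/5 = 308.02

308.02


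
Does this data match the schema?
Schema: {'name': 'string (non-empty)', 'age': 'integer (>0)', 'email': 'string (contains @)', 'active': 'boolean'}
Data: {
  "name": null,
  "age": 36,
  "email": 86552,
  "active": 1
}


Validating each field against schema:
  name: FAIL (null is not a string)
  age: OK (positive integer)
  email: FAIL (86552 is not a string)
  active: FAIL (1 is not a boolean)

Result: INVALID (3 errors: name, email, active)

INVALID (3 errors: name, email, active)


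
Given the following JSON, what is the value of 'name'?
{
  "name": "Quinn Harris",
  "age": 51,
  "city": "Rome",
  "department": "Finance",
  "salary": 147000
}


Looking up field 'name'
Value: Quinn Harris

Quinn Harris


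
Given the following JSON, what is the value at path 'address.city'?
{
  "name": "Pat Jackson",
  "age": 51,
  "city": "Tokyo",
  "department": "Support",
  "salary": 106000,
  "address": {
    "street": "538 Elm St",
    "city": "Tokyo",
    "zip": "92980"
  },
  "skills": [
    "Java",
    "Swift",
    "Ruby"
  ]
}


Query: address.city
Path: address -> city
Value: Tokyo

Tokyo


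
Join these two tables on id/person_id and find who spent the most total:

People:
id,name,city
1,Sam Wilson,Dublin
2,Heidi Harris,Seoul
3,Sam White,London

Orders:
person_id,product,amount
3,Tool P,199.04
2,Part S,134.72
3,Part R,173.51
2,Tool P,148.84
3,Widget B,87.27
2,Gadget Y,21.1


Join on: people.id = orders.person_id

Joined rows:
  Sam White (London) bought Tool P for $199.04
  Heidi Harris (Seoul) bought Part S for $134.72
  Sam White (London) bought Part R for $173.51
  Heidi Harris (Seoul) bought Tool P for $148.84
  Sam White (London) bought Widget B for $87.27
  Heidi Harris (Seoul) bought Gadget Y for $21.1

Total per person:
  Sam White: $459.82
  Heidi Harris: $304.66

Top spender: Sam White ($459.82)

Sam White ($459.82)


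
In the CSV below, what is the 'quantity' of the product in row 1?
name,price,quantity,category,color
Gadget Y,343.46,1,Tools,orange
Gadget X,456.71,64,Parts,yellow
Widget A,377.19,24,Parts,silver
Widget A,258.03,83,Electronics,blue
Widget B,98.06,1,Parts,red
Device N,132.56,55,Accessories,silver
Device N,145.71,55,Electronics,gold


Query: Row 1 ('Gadget Y'), column 'quantity'
Value: 1

1


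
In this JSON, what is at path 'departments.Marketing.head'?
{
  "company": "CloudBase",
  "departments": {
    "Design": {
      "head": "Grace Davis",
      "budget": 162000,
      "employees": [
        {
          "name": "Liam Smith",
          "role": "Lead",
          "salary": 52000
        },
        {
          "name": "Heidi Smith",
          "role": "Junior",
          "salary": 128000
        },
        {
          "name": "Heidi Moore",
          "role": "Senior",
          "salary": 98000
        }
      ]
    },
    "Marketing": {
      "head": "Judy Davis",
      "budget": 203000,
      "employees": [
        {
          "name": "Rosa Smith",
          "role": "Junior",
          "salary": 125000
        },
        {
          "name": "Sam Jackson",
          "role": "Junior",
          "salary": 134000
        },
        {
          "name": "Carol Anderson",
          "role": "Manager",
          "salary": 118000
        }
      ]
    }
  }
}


Path: departments.Marketing.head

Navigate:
  -> departments
  -> Marketing
  -> head = 'Judy Davis'

Judy Davis


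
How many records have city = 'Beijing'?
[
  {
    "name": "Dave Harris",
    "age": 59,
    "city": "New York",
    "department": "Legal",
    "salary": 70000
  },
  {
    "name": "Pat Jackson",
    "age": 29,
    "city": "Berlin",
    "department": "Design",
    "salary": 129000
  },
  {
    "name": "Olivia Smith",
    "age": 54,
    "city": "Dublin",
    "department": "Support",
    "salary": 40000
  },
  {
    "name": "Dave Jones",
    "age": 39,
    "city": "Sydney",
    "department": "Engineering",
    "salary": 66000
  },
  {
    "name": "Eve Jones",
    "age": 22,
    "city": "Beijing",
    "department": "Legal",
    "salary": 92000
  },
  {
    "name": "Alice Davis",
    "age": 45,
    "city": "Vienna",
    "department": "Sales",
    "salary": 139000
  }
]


Data: 6 records
Condition: city = 'Beijing'

Checking each record:
  Dave Harris: New York
  Pat Jackson: Berlin
  Olivia Smith: Dublin
  Dave Jones: Sydney
  Eve Jones: Beijing MATCH
  Alice Davis: Vienna

Count: 1

1


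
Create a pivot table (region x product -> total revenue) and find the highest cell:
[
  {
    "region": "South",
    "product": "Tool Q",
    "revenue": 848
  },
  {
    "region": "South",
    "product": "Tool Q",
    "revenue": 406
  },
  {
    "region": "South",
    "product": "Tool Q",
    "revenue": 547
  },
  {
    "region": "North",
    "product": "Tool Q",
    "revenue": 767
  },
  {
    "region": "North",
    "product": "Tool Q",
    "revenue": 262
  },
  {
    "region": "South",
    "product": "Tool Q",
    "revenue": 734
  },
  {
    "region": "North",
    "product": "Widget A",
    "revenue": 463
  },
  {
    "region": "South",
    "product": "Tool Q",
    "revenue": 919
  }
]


Pivot: region (rows) x product (columns) -> total revenue

     Tool Q        Widget A    
North         1029           463  
South         3454             0  

Highest: South / Tool Q = $3454

South / Tool Q = $3454


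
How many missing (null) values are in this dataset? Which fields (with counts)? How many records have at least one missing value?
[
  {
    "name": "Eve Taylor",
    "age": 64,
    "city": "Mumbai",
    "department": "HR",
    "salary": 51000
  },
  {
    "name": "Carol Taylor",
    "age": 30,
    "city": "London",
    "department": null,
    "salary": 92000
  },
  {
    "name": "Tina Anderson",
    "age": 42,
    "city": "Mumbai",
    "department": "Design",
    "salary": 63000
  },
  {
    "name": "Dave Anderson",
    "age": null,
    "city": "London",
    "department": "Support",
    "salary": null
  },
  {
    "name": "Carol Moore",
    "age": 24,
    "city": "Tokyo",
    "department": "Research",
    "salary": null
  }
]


Checking for missing (null) values in 5 records:

  Eve Taylor: complete
  Carol Taylor: department
  Tina Anderson: complete
  Dave Anderson: age, salary
  Carol Moore: salary

Per field:
  name: 0 missing
  age: 1 missing
  city: 0 missing
  department: 1 missing
  salary: 2 missing

Total missing values: 4
Records with any missing: 3

4 missing values (age: 1, department: 1, salary: 2); 3 incomplete records


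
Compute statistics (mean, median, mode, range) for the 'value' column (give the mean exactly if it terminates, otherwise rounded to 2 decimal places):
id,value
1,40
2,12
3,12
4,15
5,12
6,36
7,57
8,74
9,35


Data: [40, 12, 12, 15, 12, 36, 57, 74, 35]
Count: 9
Sum: 293
Mean: 293/9 ≈ 32.56 (rounded to 2 decimal places)
Sorted: [12, 12, 12, 15, 35, 36, 40, 57, 74]
Median: 35.0
Mode: 12 (3 times)
Range: 74 - 12 = 62
Min: 12, Max: 74

mean≈32.56, median=35.0, mode=12, range=62


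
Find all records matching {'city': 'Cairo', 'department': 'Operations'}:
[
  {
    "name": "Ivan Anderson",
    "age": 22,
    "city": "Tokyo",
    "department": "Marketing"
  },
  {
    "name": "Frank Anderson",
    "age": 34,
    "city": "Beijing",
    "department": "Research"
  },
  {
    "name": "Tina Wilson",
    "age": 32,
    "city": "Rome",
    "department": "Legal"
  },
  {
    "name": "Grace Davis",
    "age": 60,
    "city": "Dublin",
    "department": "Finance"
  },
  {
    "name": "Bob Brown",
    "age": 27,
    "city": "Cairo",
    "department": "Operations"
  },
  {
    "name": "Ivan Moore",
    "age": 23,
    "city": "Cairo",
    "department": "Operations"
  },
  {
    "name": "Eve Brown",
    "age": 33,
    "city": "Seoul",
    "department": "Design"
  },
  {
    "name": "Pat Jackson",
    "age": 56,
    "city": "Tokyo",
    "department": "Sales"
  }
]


Search criteria: {'city': 'Cairo', 'department': 'Operations'}

Checking 8 records:
  Ivan Anderson: {city: Tokyo, department: Marketing}
  Frank Anderson: {city: Beijing, department: Research}
  Tina Wilson: {city: Rome, department: Legal}
  Grace Davis: {city: Dublin, department: Finance}
  Bob Brown: {city: Cairo, department: Operations} <-- MATCH
  Ivan Moore: {city: Cairo, department: Operations} <-- MATCH
  Eve Brown: {city: Seoul, department: Design}
  Pat Jackson: {city: Tokyo, department: Sales}

Matches: ["Bob Brown", "Ivan Moore"]

["Bob Brown", "Ivan Moore"]


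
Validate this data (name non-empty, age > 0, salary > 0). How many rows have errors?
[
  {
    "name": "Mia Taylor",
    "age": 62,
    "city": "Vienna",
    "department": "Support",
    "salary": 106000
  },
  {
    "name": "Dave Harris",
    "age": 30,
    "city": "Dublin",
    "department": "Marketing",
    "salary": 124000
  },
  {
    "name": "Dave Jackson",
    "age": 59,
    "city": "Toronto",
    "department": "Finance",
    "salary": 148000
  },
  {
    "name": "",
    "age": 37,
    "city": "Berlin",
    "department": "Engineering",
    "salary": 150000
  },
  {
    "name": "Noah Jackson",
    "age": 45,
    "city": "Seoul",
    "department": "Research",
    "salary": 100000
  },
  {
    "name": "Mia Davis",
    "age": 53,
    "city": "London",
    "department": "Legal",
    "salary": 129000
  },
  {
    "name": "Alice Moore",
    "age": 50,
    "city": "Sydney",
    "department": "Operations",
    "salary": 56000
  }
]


Validating 7 records:
Rules: name non-empty, age > 0, salary > 0

  Row 1 (Mia Taylor): OK
  Row 2 (Dave Harris): OK
  Row 3 (Dave Jackson): OK
  Row 4 (???): empty name
  Row 5 (Noah Jackson): OK
  Row 6 (Mia Davis): OK
  Row 7 (Alice Moore): OK

Total errors: 1

1 errors


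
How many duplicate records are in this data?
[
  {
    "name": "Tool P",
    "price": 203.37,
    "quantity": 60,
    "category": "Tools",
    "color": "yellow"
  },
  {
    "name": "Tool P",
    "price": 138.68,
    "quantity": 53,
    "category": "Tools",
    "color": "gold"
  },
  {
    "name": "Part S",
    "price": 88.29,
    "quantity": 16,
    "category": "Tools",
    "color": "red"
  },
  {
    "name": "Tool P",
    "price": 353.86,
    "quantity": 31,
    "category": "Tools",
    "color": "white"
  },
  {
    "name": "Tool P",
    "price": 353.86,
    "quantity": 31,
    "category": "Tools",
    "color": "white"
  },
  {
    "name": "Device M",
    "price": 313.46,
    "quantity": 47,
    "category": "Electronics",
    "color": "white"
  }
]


Checking 6 records for duplicates:

  Row 1: Tool P ($203.37, qty 60)
  Row 2: Tool P ($138.68, qty 53)
  Row 3: Part S ($88.29, qty 16)
  Row 4: Tool P ($353.86, qty 31)
  Row 5: Tool P ($353.86, qty 31) <-- DUPLICATE
  Row 6: Device M ($313.46, qty 47)

Duplicates found: 1
Unique records: 5

1 duplicates, 5 unique


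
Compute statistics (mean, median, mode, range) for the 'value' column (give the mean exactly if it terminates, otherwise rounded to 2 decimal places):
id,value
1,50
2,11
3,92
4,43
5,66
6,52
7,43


Data: [50, 11, 92, 43, 66, 52, 43]
Count: 7
Sum: 357
Mean: 357/7 = 51
Sorted: [11, 43, 43, 50, 52, 66, 92]
Median: 50.0
Mode: 43 (2 times)
Range: 92 - 11 = 81
Min: 11, Max: 92

mean=51, median=50.0, mode=43, range=81


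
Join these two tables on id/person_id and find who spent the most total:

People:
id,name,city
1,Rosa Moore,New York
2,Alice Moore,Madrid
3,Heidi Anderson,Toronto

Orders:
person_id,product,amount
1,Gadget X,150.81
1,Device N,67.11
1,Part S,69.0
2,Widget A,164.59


Join on: people.id = orders.person_id

Joined rows:
  Rosa Moore (New York) bought Gadget X for $150.81
  Rosa Moore (New York) bought Device N for $67.11
  Rosa Moore (New York) bought Part S for $69.0
  Alice Moore (Madrid) bought Widget A for $164.59

Total per person:
  Rosa Moore: $286.92
  Alice Moore: $164.59

Top spender: Rosa Moore ($286.92)

Rosa Moore ($286.92)


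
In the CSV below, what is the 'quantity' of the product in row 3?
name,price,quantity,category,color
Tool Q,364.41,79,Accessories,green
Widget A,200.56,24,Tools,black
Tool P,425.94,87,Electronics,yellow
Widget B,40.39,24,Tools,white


Query: Row 3 ('Tool P'), column 'quantity'
Value: 87

87
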